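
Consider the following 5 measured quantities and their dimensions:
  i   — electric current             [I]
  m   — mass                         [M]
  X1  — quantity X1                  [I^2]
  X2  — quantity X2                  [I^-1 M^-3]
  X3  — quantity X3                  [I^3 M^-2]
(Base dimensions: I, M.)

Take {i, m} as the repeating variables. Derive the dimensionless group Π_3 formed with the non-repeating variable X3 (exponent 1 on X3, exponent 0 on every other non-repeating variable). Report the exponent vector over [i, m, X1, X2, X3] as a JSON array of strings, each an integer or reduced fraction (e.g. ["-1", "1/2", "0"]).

["-3", "2", "0", "0", "1"]

Exponent matrix [I,M] × [i,m,X1,X2,X3]:
  I: [ 1  0  2 -1  3]
  M: [ 0  1  0 -3 -2]
Row reduction gives pivot columns i,m; rank = 2
Pivot set = {i,m}, free = {X1,X2,X3}
RREF:
  r0: [   1    0    2   -1    3]
  r1: [   0    1    0   -3   -2]
Fix exponent of X3 at 1, X1 at 0, X2 at 0; solve each RREF row for its pivot's exponent:
  r0: exp(i) + (3)·1 = 0 ⇒ exp(i) = -3
  r1: exp(m) + (-2)·1 = 0 ⇒ exp(m) = 2
Π_3 = i^-3 · m^2 · X3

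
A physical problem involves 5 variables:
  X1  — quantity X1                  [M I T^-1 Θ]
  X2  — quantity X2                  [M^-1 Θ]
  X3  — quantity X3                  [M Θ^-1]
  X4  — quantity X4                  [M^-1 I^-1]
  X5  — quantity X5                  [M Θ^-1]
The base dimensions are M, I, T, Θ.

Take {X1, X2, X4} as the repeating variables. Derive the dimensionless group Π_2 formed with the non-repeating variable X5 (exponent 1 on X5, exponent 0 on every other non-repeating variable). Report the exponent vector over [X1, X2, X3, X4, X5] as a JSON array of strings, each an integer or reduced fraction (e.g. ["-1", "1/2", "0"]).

Write exponents as rows M,I,T,Θ / cols X1,X2,X3,X4,X5:
  M: [ 1 -1  1 -1  1]
  I: [ 1  0  0 -1  0]
  T: [-1  0  0  0  0]
  Θ: [ 1  1 -1  0 -1]
Echelon form has 3 nonzero rows (pivots: X1,X2,X4)
Repeat: X1,X2,X4; free: X3,X5
RREF:
  r0: [   1    0    0    0    0]
  r1: [   0    1   -1    0   -1]
  r2: [   0    0    0    1    0]
  r3: [   0    0    0    0    0]
Fix exponent of X5 at 1, X3 at 0; solve each RREF row for its pivot's exponent:
  r0: exp(X1) + (0)·1 = 0 ⇒ exp(X1) = 0
  r1: exp(X2) + (-1)·1 = 0 ⇒ exp(X2) = 1
  r2: exp(X4) + (0)·1 = 0 ⇒ exp(X4) = 0
Π_2 = X2 · X5

["0", "1", "0", "0", "1"]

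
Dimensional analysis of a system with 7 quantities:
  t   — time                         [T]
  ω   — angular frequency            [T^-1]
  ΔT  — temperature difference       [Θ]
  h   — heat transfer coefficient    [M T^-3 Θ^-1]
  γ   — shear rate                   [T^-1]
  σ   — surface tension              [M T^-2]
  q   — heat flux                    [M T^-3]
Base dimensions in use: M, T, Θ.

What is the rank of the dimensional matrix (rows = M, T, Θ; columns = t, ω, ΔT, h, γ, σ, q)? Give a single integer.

3

Write exponents as rows M,T,Θ / cols t,ω,ΔT,h,γ,σ,q:
  M: [ 0  0  0  1  0  1  1]
  T: [ 1 -1  0 -3 -1 -2 -3]
  Θ: [ 0  0  1 -1  0  0  0]
RREF → pivots at {t,ΔT,h} ⇒ r = 3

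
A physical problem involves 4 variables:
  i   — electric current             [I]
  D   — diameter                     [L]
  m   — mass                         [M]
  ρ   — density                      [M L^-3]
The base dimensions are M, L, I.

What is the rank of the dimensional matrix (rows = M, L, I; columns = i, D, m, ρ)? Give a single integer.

3

Write exponents as rows M,L,I / cols i,D,m,ρ:
  M: [ 0  0  1  1]
  L: [ 0  1  0 -3]
  I: [ 1  0  0  0]
Echelon form has 3 nonzero rows (pivots: i,D,m)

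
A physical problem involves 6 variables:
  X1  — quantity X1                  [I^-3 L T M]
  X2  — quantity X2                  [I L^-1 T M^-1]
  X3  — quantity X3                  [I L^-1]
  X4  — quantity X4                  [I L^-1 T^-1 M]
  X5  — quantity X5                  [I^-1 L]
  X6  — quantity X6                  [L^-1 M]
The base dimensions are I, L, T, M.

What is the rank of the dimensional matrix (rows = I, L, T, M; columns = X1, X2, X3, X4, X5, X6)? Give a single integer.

Write exponents as rows I,L,T,M / cols X1,X2,X3,X4,X5,X6:
  I: [-3  1  1  1 -1  0]
  L: [ 1 -1 -1 -1  1 -1]
  T: [ 1  1  0 -1  0  0]
  M: [ 1 -1  0  1  0  1]
Row reduction gives pivot columns X1,X2,X3; rank = 3

3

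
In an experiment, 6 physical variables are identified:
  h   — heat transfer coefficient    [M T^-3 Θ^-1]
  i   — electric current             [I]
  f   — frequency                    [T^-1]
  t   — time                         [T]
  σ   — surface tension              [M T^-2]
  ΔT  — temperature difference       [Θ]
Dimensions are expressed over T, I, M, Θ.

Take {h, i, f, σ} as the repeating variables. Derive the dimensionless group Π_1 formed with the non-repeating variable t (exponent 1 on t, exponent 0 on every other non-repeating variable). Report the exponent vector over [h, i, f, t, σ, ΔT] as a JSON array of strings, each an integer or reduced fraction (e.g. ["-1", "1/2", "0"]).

Write exponents as rows T,I,M,Θ / cols h,i,f,t,σ,ΔT:
  T: [-3  0 -1  1 -2  0]
  I: [ 0  1  0  0  0  0]
  M: [ 1  0  0  0  1  0]
  Θ: [-1  0  0  0  0  1]
RREF → pivots at {h,i,f,σ} ⇒ r = 4
Repeat: h,i,f,σ; free: t,ΔT
RREF:
  r0: [   1    0    0    0    0   -1]
  r1: [   0    1    0    0    0    0]
  r2: [   0    0    1   -1    0    1]
  r3: [   0    0    0    0    1    1]
Fix exponent of t at 1, ΔT at 0; solve each RREF row for its pivot's exponent:
  r0: exp(h) + (0)·1 = 0 ⇒ exp(h) = 0
  r1: exp(i) + (0)·1 = 0 ⇒ exp(i) = 0
  r2: exp(f) + (-1)·1 = 0 ⇒ exp(f) = 1
  r3: exp(σ) + (0)·1 = 0 ⇒ exp(σ) = 0
Π_1 = f · t

["0", "0", "1", "1", "0", "0"]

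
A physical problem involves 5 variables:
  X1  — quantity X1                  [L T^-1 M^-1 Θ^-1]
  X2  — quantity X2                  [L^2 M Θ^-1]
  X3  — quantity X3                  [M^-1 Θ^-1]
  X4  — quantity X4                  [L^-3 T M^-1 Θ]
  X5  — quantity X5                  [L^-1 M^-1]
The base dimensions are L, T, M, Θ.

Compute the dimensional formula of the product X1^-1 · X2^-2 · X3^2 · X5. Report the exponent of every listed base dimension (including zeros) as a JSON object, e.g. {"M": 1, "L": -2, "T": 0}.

Exponent matrix [L,T,M,Θ] × [X1,X2,X3,X4,X5]:
  L: [ 1  2  0 -3 -1]
  T: [-1  0  0  1  0]
  M: [-1  1 -1 -1 -1]
  Θ: [-1 -1 -1  1  0]
  [L]: (-1)·1+(-2)·2+(2)·0+(1)·-1 = -6
  [T]: (-1)·-1+(-2)·0+(2)·0+(1)·0 = 1
  [M]: (-1)·-1+(-2)·1+(2)·-1+(1)·-1 = -4
  [Θ]: (-1)·-1+(-2)·-1+(2)·-1+(1)·0 = 1
⇒ L^-6 T M^-4 Θ

{"L": -6, "T": 1, "M": -4, "Θ": 1}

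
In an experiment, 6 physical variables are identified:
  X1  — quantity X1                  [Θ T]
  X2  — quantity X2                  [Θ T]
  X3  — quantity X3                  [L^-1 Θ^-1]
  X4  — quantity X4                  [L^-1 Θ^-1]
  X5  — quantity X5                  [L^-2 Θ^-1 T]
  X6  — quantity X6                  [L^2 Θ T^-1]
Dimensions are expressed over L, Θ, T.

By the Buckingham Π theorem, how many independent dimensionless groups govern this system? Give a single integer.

4

Exponent matrix [L,Θ,T] × [X1,X2,X3,X4,X5,X6]:
  L: [ 0  0 -1 -1 -2  2]
  Θ: [ 1  1 -1 -1 -1  1]
  T: [ 1  1  0  0  1 -1]
Echelon form has 2 nonzero rows (pivots: X1,X3)
Π count = n − r = 6 − 2 = 4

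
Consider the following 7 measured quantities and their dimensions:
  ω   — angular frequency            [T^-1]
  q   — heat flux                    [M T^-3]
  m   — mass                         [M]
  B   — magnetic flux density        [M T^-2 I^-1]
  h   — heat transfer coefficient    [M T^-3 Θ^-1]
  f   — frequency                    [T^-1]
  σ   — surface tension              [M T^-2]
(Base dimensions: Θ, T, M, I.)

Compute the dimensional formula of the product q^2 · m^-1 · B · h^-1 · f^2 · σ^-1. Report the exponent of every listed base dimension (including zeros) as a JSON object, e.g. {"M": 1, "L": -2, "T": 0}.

{"Θ": 1, "T": -5, "M": 0, "I": -1}

Dimensional matrix (Θ×T×M×I by ω×q×m×B×h×f×σ):
  Θ: [ 0  0  0  0 -1  0  0]
  T: [-1 -3  0 -2 -3 -1 -2]
  M: [ 0  1  1  1  1  0  1]
  I: [ 0  0  0 -1  0  0  0]
  [Θ]: (2)·0+(-1)·0+(1)·0+(-1)·-1+(2)·0+(-1)·0 = 1
  [T]: (2)·-3+(-1)·0+(1)·-2+(-1)·-3+(2)·-1+(-1)·-2 = -5
  [M]: (2)·1+(-1)·1+(1)·1+(-1)·1+(2)·0+(-1)·1 = 0
  [I]: (2)·0+(-1)·0+(1)·-1+(-1)·0+(2)·0+(-1)·0 = -1
⇒ Θ T^-5 I^-1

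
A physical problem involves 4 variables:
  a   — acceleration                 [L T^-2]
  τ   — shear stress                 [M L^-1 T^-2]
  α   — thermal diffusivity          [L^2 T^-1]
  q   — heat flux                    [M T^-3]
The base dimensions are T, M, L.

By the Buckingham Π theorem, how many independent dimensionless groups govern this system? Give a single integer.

Exponent matrix [T,M,L] × [a,τ,α,q]:
  T: [-2 -2 -1 -3]
  M: [ 0  1  0  1]
  L: [ 1 -1  2  0]
Echelon form has 3 nonzero rows (pivots: a,τ,α)
n=4, r=3 ⇒ 1 dimensionless group

1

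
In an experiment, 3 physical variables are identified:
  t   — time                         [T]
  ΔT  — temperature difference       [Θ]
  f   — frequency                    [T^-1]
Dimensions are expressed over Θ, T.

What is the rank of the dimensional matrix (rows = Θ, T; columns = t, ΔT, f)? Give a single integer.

2

Write exponents as rows Θ,T / cols t,ΔT,f:
  Θ: [ 0  1  0]
  T: [ 1  0 -1]
RREF → pivots at {t,ΔT} ⇒ r = 2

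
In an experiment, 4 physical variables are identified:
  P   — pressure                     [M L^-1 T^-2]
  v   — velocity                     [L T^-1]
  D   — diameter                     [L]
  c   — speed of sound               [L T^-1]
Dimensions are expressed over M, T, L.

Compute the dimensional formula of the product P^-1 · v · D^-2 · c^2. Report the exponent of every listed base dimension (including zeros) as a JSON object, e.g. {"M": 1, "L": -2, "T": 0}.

Dimensional matrix (M×T×L by P×v×D×c):
  M: [ 1  0  0  0]
  T: [-2 -1  0 -1]
  L: [-1  1  1  1]
  [M]: (-1)·1+(1)·0+(-2)·0+(2)·0 = -1
  [T]: (-1)·-2+(1)·-1+(-2)·0+(2)·-1 = -1
  [L]: (-1)·-1+(1)·1+(-2)·1+(2)·1 = 2
⇒ M^-1 T^-1 L^2

{"M": -1, "T": -1, "L": 2}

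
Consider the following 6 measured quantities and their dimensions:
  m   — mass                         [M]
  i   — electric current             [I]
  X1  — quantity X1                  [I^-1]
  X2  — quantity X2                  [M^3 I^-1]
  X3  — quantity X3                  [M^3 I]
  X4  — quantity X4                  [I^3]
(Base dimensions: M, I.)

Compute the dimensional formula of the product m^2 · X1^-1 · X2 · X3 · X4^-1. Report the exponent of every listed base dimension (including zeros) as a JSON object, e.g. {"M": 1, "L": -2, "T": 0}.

Exponent matrix [M,I] × [m,i,X1,X2,X3,X4]:
  M: [ 1  0  0  3  3  0]
  I: [ 0  1 -1 -1  1  3]
  [M]: (2)·1+(-1)·0+(1)·3+(1)·3+(-1)·0 = 8
  [I]: (2)·0+(-1)·-1+(1)·-1+(1)·1+(-1)·3 = -2
⇒ M^8 I^-2

{"M": 8, "I": -2}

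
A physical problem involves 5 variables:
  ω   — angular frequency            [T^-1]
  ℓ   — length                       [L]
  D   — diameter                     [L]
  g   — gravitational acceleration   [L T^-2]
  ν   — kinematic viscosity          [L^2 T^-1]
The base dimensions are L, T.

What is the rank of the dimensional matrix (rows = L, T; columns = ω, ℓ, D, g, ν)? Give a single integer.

Exponent matrix [L,T] × [ω,ℓ,D,g,ν]:
  L: [ 0  1  1  1  2]
  T: [-1  0  0 -2 -1]
Echelon form has 2 nonzero rows (pivots: ω,ℓ)

2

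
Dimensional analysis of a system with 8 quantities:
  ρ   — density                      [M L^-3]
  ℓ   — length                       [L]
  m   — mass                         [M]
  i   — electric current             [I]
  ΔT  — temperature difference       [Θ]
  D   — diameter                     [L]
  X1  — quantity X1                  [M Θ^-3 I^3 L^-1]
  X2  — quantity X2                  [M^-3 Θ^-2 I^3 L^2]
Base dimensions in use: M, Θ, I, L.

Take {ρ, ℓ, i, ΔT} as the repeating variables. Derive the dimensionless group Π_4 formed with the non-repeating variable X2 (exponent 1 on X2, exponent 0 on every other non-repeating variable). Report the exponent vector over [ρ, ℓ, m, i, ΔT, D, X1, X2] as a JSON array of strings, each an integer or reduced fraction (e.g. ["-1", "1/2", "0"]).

Exponent matrix [M,Θ,I,L] × [ρ,ℓ,m,i,ΔT,D,X1,X2]:
  M: [ 1  0  1  0  0  0  1 -3]
  Θ: [ 0  0  0  0  1  0 -3 -2]
  I: [ 0  0  0  1  0  0  3  3]
  L: [-3  1  0  0  0  1 -1  2]
Echelon form has 4 nonzero rows (pivots: ρ,ℓ,i,ΔT)
Pivot set = {ρ,ℓ,i,ΔT}, free = {m,D,X1,X2}
RREF:
  r0: [   1    0    1    0    0    0    1   -3]
  r1: [   0    1    3    0    0    1    2   -7]
  r2: [   0    0    0    1    0    0    3    3]
  r3: [   0    0    0    0    1    0   -3   -2]
Fix exponent of X2 at 1, m at 0, D at 0, X1 at 0; solve each RREF row for its pivot's exponent:
  r0: exp(ρ) + (-3)·1 = 0 ⇒ exp(ρ) = 3
  r1: exp(ℓ) + (-7)·1 = 0 ⇒ exp(ℓ) = 7
  r2: exp(i) + (3)·1 = 0 ⇒ exp(i) = -3
  r3: exp(ΔT) + (-2)·1 = 0 ⇒ exp(ΔT) = 2
Π_4 = ρ^3 · ℓ^7 · i^-3 · ΔT^2 · X2

["3", "7", "0", "-3", "2", "0", "0", "1"]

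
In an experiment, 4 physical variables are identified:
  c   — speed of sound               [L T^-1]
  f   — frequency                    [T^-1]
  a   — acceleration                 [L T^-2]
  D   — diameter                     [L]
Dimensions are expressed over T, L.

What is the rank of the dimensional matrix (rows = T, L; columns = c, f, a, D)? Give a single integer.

2

Dimensional matrix (T×L by c×f×a×D):
  T: [-1 -1 -2  0]
  L: [ 1  0  1  1]
Echelon form has 2 nonzero rows (pivots: c,f)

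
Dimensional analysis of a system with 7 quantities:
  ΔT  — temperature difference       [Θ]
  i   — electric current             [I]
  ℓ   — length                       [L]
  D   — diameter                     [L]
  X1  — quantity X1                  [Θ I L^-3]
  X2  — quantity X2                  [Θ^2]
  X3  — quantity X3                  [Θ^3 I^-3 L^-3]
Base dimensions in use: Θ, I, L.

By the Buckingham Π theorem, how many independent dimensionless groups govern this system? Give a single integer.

Dimensional matrix (Θ×I×L by ΔT×i×ℓ×D×X1×X2×X3):
  Θ: [ 1  0  0  0  1  2  3]
  I: [ 0  1  0  0  1  0 -3]
  L: [ 0  0  1  1 -3  0 -3]
RREF → pivots at {ΔT,i,ℓ} ⇒ r = 3
Π count = n − r = 7 − 3 = 4

4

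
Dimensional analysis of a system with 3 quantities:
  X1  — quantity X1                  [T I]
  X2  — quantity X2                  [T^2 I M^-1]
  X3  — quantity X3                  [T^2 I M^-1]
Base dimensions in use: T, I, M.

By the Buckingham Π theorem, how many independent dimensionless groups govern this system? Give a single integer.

1

Exponent matrix [T,I,M] × [X1,X2,X3]:
  T: [ 1  2  2]
  I: [ 1  1  1]
  M: [ 0 -1 -1]
Echelon form has 2 nonzero rows (pivots: X1,X2)
Π count = n − r = 3 − 2 = 1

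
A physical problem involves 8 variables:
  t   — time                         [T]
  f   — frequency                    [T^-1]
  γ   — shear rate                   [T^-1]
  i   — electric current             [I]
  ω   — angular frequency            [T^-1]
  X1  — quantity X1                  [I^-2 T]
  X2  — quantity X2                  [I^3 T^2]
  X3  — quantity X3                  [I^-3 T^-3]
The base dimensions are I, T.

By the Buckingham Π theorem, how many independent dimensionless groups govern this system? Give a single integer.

6

Write exponents as rows I,T / cols t,f,γ,i,ω,X1,X2,X3:
  I: [ 0  0  0  1  0 -2  3 -3]
  T: [ 1 -1 -1  0 -1  1  2 -3]
Row reduction gives pivot columns t,i; rank = 2
n=8, r=2 ⇒ 6 dimensionless groups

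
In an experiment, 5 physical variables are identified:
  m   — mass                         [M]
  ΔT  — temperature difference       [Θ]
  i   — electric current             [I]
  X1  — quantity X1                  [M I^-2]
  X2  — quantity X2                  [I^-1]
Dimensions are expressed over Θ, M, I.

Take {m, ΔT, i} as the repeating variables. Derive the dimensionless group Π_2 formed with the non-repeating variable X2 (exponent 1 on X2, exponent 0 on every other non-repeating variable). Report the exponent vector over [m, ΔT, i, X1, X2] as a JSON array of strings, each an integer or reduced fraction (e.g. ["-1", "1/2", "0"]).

["0", "0", "1", "0", "1"]

Exponent matrix [Θ,M,I] × [m,ΔT,i,X1,X2]:
  Θ: [ 0  1  0  0  0]
  M: [ 1  0  0  1  0]
  I: [ 0  0  1 -2 -1]
RREF → pivots at {m,ΔT,i} ⇒ r = 3
Repeat: m,ΔT,i; free: X1,X2
RREF:
  r0: [   1    0    0    1    0]
  r1: [   0    1    0    0    0]
  r2: [   0    0    1   -2   -1]
Fix exponent of X2 at 1, X1 at 0; solve each RREF row for its pivot's exponent:
  r0: exp(m) + (0)·1 = 0 ⇒ exp(m) = 0
  r1: exp(ΔT) + (0)·1 = 0 ⇒ exp(ΔT) = 0
  r2: exp(i) + (-1)·1 = 0 ⇒ exp(i) = 1
Π_2 = i · X2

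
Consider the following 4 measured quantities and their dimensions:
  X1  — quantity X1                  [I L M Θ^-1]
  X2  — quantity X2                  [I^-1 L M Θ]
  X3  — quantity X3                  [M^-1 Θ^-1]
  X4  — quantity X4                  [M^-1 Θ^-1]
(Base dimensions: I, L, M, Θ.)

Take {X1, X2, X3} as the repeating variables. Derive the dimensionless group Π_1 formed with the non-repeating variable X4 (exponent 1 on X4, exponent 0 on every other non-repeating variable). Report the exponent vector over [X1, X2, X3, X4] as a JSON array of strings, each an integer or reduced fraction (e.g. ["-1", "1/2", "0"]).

["0", "0", "-1", "1"]

Dimensional matrix (I×L×M×Θ by X1×X2×X3×X4):
  I: [ 1 -1  0  0]
  L: [ 1  1  0  0]
  M: [ 1  1 -1 -1]
  Θ: [-1  1 -1 -1]
RREF → pivots at {X1,X2,X3} ⇒ r = 3
Pivot set = {X1,X2,X3}, free = {X4}
RREF:
  r0: [   1    0    0    0]
  r1: [   0    1    0    0]
  r2: [   0    0    1    1]
  r3: [   0    0    0    0]
Fix exponent of X4 at 1; solve each RREF row for its pivot's exponent:
  r0: exp(X1) + (0)·1 = 0 ⇒ exp(X1) = 0
  r1: exp(X2) + (0)·1 = 0 ⇒ exp(X2) = 0
  r2: exp(X3) + (1)·1 = 0 ⇒ exp(X3) = -1
Π_1 = X3^-1 · X4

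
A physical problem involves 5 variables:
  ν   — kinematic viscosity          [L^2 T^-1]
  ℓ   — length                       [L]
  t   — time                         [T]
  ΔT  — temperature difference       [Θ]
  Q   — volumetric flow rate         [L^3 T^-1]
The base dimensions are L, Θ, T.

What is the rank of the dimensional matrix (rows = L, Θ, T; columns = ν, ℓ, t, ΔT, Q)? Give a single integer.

Dimensional matrix (L×Θ×T by ν×ℓ×t×ΔT×Q):
  L: [ 2  1  0  0  3]
  Θ: [ 0  0  0  1  0]
  T: [-1  0  1  0 -1]
Row reduction gives pivot columns ν,ℓ,ΔT; rank = 3

3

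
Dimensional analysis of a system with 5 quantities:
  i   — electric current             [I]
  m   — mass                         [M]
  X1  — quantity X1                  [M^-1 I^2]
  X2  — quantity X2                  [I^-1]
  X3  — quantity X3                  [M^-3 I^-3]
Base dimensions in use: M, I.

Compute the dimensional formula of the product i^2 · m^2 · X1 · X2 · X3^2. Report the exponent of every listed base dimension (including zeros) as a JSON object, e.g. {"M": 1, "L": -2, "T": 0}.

{"M": -5, "I": -3}

Write exponents as rows M,I / cols i,m,X1,X2,X3:
  M: [ 0  1 -1  0 -3]
  I: [ 1  0  2 -1 -3]
  [M]: (2)·0+(2)·1+(1)·-1+(1)·0+(2)·-3 = -5
  [I]: (2)·1+(2)·0+(1)·2+(1)·-1+(2)·-3 = -3
⇒ M^-5 I^-3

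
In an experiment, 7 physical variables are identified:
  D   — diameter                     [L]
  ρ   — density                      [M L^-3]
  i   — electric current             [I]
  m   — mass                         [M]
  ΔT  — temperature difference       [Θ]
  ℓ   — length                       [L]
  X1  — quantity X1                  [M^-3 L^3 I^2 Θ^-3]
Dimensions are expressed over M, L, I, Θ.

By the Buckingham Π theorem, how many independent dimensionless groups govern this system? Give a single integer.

3

Exponent matrix [M,L,I,Θ] × [D,ρ,i,m,ΔT,ℓ,X1]:
  M: [ 0  1  0  1  0  0 -3]
  L: [ 1 -3  0  0  0  1  3]
  I: [ 0  0  1  0  0  0  2]
  Θ: [ 0  0  0  0  1  0 -3]
Echelon form has 4 nonzero rows (pivots: D,ρ,i,ΔT)
Π count = n − r = 7 − 4 = 3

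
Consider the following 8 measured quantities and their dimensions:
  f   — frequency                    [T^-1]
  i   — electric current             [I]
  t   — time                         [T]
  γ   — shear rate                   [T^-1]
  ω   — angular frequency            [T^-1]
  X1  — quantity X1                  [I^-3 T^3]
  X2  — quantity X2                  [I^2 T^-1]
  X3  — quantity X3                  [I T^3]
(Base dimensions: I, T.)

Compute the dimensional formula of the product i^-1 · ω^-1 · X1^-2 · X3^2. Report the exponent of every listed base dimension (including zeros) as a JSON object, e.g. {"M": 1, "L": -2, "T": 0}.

{"I": 7, "T": 1}

Dimensional matrix (I×T by f×i×t×γ×ω×X1×X2×X3):
  I: [ 0  1  0  0  0 -3  2  1]
  T: [-1  0  1 -1 -1  3 -1  3]
  [I]: (-1)·1+(-1)·0+(-2)·-3+(2)·1 = 7
  [T]: (-1)·0+(-1)·-1+(-2)·3+(2)·3 = 1
⇒ I^7 T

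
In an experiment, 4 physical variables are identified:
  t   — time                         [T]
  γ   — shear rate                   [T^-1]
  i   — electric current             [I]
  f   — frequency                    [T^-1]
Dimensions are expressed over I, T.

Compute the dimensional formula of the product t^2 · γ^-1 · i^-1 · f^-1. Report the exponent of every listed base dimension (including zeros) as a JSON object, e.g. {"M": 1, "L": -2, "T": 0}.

Exponent matrix [I,T] × [t,γ,i,f]:
  I: [ 0  0  1  0]
  T: [ 1 -1  0 -1]
  [I]: (2)·0+(-1)·0+(-1)·1+(-1)·0 = -1
  [T]: (2)·1+(-1)·-1+(-1)·0+(-1)·-1 = 4
⇒ I^-1 T^4

{"I": -1, "T": 4}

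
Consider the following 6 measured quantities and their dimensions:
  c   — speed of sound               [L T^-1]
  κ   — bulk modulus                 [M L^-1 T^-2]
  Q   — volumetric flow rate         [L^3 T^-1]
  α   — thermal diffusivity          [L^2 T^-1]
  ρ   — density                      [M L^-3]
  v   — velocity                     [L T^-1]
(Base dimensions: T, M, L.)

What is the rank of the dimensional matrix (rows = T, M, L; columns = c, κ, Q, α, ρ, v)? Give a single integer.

3

Exponent matrix [T,M,L] × [c,κ,Q,α,ρ,v]:
  T: [-1 -2 -1 -1  0 -1]
  M: [ 0  1  0  0  1  0]
  L: [ 1 -1  3  2 -3  1]
RREF → pivots at {c,κ,Q} ⇒ r = 3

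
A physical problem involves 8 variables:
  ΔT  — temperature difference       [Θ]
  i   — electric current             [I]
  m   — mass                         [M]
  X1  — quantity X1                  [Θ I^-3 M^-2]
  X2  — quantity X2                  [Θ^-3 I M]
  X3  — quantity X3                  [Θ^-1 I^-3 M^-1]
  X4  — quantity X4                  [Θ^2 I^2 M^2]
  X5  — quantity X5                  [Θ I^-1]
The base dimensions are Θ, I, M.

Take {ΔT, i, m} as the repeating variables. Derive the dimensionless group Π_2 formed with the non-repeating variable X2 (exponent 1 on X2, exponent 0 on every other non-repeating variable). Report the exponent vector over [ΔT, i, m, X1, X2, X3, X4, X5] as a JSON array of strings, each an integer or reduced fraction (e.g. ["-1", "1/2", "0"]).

Exponent matrix [Θ,I,M] × [ΔT,i,m,X1,X2,X3,X4,X5]:
  Θ: [ 1  0  0  1 -3 -1  2  1]
  I: [ 0  1  0 -3  1 -3  2 -1]
  M: [ 0  0  1 -2  1 -1  2  0]
RREF → pivots at {ΔT,i,m} ⇒ r = 3
Pivot set = {ΔT,i,m}, free = {X1,X2,X3,X4,X5}
RREF:
  r0: [   1    0    0    1   -3   -1    2    1]
  r1: [   0    1    0   -3    1   -3    2   -1]
  r2: [   0    0    1   -2    1   -1    2    0]
Fix exponent of X2 at 1, X1 at 0, X3 at 0, X4 at 0, X5 at 0; solve each RREF row for its pivot's exponent:
  r0: exp(ΔT) + (-3)·1 = 0 ⇒ exp(ΔT) = 3
  r1: exp(i) + (1)·1 = 0 ⇒ exp(i) = -1
  r2: exp(m) + (1)·1 = 0 ⇒ exp(m) = -1
Π_2 = ΔT^3 · i^-1 · m^-1 · X2

["3", "-1", "-1", "0", "1", "0", "0", "0"]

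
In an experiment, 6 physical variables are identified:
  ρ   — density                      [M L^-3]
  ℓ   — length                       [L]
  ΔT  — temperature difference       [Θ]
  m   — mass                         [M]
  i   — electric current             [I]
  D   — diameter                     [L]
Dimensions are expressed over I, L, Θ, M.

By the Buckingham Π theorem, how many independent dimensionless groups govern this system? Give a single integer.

2

Write exponents as rows I,L,Θ,M / cols ρ,ℓ,ΔT,m,i,D:
  I: [ 0  0  0  0  1  0]
  L: [-3  1  0  0  0  1]
  Θ: [ 0  0  1  0  0  0]
  M: [ 1  0  0  1  0  0]
Echelon form has 4 nonzero rows (pivots: ρ,ℓ,ΔT,i)
6 vars − rank 4 = 2 Π groups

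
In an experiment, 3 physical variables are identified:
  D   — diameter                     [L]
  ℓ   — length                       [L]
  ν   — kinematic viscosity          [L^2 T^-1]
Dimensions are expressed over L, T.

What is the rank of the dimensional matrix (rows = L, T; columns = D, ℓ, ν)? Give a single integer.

Exponent matrix [L,T] × [D,ℓ,ν]:
  L: [ 1  1  2]
  T: [ 0  0 -1]
Row reduction gives pivot columns D,ν; rank = 2

2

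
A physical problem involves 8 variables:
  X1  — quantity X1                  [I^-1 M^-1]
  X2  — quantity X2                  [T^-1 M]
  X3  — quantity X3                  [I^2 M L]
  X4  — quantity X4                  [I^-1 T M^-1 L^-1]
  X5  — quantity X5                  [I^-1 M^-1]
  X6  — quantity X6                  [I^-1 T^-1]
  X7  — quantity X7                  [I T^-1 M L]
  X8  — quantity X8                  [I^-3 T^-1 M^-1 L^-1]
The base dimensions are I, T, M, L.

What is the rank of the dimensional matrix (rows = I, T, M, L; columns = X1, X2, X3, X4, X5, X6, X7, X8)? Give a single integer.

Write exponents as rows I,T,M,L / cols X1,X2,X3,X4,X5,X6,X7,X8:
  I: [-1  0  2 -1 -1 -1  1 -3]
  T: [ 0 -1  0  1  0 -1 -1 -1]
  M: [-1  1  1 -1 -1  0  1 -1]
  L: [ 0  0  1 -1  0  0  1 -1]
RREF → pivots at {X1,X2,X3} ⇒ r = 3

3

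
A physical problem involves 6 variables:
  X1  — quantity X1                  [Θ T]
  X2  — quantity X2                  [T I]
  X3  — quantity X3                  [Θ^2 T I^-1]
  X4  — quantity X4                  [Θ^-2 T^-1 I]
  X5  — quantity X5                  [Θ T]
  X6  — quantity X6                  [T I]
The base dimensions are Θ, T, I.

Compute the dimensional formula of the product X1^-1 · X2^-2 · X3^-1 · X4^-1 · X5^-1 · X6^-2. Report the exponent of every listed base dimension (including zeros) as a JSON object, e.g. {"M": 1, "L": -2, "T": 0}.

Dimensional matrix (Θ×T×I by X1×X2×X3×X4×X5×X6):
  Θ: [ 1  0  2 -2  1  0]
  T: [ 1  1  1 -1  1  1]
  I: [ 0  1 -1  1  0  1]
  [Θ]: (-1)·1+(-2)·0+(-1)·2+(-1)·-2+(-1)·1+(-2)·0 = -2
  [T]: (-1)·1+(-2)·1+(-1)·1+(-1)·-1+(-1)·1+(-2)·1 = -6
  [I]: (-1)·0+(-2)·1+(-1)·-1+(-1)·1+(-1)·0+(-2)·1 = -4
⇒ Θ^-2 T^-6 I^-4

{"Θ": -2, "T": -6, "I": -4}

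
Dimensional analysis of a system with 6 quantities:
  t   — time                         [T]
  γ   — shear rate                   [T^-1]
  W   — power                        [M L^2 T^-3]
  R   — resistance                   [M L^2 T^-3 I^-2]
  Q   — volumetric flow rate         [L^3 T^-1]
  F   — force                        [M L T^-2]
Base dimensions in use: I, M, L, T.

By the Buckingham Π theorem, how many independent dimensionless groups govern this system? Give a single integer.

Exponent matrix [I,M,L,T] × [t,γ,W,R,Q,F]:
  I: [ 0  0  0 -2  0  0]
  M: [ 0  0  1  1  0  1]
  L: [ 0  0  2  2  3  1]
  T: [ 1 -1 -3 -3 -1 -2]
Echelon form has 4 nonzero rows (pivots: t,W,R,Q)
n=6, r=4 ⇒ 2 dimensionless groups

2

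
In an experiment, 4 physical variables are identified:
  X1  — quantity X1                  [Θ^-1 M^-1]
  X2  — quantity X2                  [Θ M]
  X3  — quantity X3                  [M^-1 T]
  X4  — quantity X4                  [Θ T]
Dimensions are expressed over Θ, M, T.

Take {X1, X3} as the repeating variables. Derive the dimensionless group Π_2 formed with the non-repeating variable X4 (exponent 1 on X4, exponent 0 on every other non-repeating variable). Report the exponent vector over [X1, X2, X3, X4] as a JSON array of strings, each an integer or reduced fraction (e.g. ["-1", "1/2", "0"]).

["1", "0", "-1", "1"]

Dimensional matrix (Θ×M×T by X1×X2×X3×X4):
  Θ: [-1  1  0  1]
  M: [-1  1 -1  0]
  T: [ 0  0  1  1]
RREF → pivots at {X1,X3} ⇒ r = 2
Pivot set = {X1,X3}, free = {X2,X4}
RREF:
  r0: [   1   -1    0   -1]
  r1: [   0    0    1    1]
  r2: [   0    0    0    0]
Fix exponent of X4 at 1, X2 at 0; solve each RREF row for its pivot's exponent:
  r0: exp(X1) + (-1)·1 = 0 ⇒ exp(X1) = 1
  r1: exp(X3) + (1)·1 = 0 ⇒ exp(X3) = -1
Π_2 = X1 · X3^-1 · X4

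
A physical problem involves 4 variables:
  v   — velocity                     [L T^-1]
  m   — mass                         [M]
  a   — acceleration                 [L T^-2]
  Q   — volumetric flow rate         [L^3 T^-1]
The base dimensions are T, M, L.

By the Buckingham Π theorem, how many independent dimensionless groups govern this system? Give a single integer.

Write exponents as rows T,M,L / cols v,m,a,Q:
  T: [-1  0 -2 -1]
  M: [ 0  1  0  0]
  L: [ 1  0  1  3]
Row reduction gives pivot columns v,m,a; rank = 3
n=4, r=3 ⇒ 1 dimensionless group

1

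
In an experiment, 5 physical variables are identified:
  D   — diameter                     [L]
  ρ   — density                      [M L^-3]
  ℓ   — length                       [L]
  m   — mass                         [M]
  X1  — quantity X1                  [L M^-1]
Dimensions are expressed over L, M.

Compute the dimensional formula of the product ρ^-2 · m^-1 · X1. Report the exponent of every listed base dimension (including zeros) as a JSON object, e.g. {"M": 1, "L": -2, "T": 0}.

Exponent matrix [L,M] × [D,ρ,ℓ,m,X1]:
  L: [ 1 -3  1  0  1]
  M: [ 0  1  0  1 -1]
  [L]: (-2)·-3+(-1)·0+(1)·1 = 7
  [M]: (-2)·1+(-1)·1+(1)·-1 = -4
⇒ L^7 M^-4

{"L": 7, "M": -4}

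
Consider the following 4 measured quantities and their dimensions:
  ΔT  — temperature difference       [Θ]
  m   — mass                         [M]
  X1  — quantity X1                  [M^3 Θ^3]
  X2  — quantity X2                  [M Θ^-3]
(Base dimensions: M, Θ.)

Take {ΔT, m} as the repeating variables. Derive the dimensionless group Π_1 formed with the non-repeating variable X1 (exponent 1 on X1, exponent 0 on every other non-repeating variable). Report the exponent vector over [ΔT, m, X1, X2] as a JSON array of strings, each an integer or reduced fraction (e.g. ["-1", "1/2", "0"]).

["-3", "-3", "1", "0"]

Exponent matrix [M,Θ] × [ΔT,m,X1,X2]:
  M: [ 0  1  3  1]
  Θ: [ 1  0  3 -3]
RREF → pivots at {ΔT,m} ⇒ r = 2
Repeat: ΔT,m; free: X1,X2
RREF:
  r0: [   1    0    3   -3]
  r1: [   0    1    3    1]
Fix exponent of X1 at 1, X2 at 0; solve each RREF row for its pivot's exponent:
  r0: exp(ΔT) + (3)·1 = 0 ⇒ exp(ΔT) = -3
  r1: exp(m) + (3)·1 = 0 ⇒ exp(m) = -3
Π_1 = ΔT^-3 · m^-3 · X1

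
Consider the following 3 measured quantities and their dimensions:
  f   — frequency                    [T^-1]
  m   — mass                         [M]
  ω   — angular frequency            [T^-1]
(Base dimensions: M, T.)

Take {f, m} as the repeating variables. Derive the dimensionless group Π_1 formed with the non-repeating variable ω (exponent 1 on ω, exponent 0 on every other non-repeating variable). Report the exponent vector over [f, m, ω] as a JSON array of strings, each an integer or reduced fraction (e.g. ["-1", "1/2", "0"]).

["-1", "0", "1"]

Dimensional matrix (M×T by f×m×ω):
  M: [ 0  1  0]
  T: [-1  0 -1]
Echelon form has 2 nonzero rows (pivots: f,m)
Pivot set = {f,m}, free = {ω}
RREF:
  r0: [   1    0    1]
  r1: [   0    1    0]
Fix exponent of ω at 1; solve each RREF row for its pivot's exponent:
  r0: exp(f) + (1)·1 = 0 ⇒ exp(f) = -1
  r1: exp(m) + (0)·1 = 0 ⇒ exp(m) = 0
Π_1 = f^-1 · ω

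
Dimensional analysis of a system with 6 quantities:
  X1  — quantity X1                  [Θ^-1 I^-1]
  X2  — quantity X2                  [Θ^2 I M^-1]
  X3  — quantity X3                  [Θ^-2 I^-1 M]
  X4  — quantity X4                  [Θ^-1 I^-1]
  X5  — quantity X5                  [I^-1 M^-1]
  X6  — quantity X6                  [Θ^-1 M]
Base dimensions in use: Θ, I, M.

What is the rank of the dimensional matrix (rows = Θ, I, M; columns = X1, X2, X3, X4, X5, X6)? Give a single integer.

Dimensional matrix (Θ×I×M by X1×X2×X3×X4×X5×X6):
  Θ: [-1  2 -2 -1  0 -1]
  I: [-1  1 -1 -1 -1  0]
  M: [ 0 -1  1  0 -1  1]
Echelon form has 2 nonzero rows (pivots: X1,X2)

2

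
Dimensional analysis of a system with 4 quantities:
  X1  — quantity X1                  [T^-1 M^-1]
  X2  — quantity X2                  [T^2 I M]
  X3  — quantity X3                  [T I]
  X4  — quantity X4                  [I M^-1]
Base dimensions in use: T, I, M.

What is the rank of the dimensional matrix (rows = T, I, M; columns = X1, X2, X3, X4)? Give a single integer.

2

Exponent matrix [T,I,M] × [X1,X2,X3,X4]:
  T: [-1  2  1  0]
  I: [ 0  1  1  1]
  M: [-1  1  0 -1]
Echelon form has 2 nonzero rows (pivots: X1,X2)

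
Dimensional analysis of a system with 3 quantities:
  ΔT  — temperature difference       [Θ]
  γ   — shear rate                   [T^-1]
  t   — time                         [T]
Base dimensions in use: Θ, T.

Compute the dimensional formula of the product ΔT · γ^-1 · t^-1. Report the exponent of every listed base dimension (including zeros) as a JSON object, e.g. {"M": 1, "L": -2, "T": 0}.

{"Θ": 1, "T": 0}

Write exponents as rows Θ,T / cols ΔT,γ,t:
  Θ: [ 1  0  0]
  T: [ 0 -1  1]
  [Θ]: (1)·1+(-1)·0+(-1)·0 = 1
  [T]: (1)·0+(-1)·-1+(-1)·1 = 0
⇒ Θ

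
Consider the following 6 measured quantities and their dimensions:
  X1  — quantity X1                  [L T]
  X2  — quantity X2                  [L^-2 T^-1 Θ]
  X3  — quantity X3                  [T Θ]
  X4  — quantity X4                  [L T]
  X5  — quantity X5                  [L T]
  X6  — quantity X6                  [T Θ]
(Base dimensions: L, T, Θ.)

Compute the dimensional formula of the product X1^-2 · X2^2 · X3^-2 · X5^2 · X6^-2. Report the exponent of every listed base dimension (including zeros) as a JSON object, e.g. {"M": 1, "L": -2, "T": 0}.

{"L": -4, "T": -6, "Θ": -2}

Exponent matrix [L,T,Θ] × [X1,X2,X3,X4,X5,X6]:
  L: [ 1 -2  0  1  1  0]
  T: [ 1 -1  1  1  1  1]
  Θ: [ 0  1  1  0  0  1]
  [L]: (-2)·1+(2)·-2+(-2)·0+(2)·1+(-2)·0 = -4
  [T]: (-2)·1+(2)·-1+(-2)·1+(2)·1+(-2)·1 = -6
  [Θ]: (-2)·0+(2)·1+(-2)·1+(2)·0+(-2)·1 = -2
⇒ L^-4 T^-6 Θ^-2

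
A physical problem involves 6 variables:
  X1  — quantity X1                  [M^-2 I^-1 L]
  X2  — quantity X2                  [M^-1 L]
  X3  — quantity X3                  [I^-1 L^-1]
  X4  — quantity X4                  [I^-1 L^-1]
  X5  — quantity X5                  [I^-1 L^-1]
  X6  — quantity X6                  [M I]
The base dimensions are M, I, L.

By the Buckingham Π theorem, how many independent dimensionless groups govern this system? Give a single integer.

4

Exponent matrix [M,I,L] × [X1,X2,X3,X4,X5,X6]:
  M: [-2 -1  0  0  0  1]
  I: [-1  0 -1 -1 -1  1]
  L: [ 1  1 -1 -1 -1  0]
RREF → pivots at {X1,X2} ⇒ r = 2
n=6, r=2 ⇒ 4 dimensionless groups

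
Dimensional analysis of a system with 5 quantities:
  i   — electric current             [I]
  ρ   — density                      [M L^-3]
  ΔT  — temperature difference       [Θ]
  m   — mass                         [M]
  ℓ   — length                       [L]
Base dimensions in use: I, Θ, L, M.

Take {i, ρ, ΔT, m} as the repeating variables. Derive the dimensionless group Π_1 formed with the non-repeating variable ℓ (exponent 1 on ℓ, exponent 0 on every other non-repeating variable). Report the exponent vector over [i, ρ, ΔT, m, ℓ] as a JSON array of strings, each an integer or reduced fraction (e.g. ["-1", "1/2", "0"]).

Write exponents as rows I,Θ,L,M / cols i,ρ,ΔT,m,ℓ:
  I: [ 1  0  0  0  0]
  Θ: [ 0  0  1  0  0]
  L: [ 0 -3  0  0  1]
  M: [ 0  1  0  1  0]
Echelon form has 4 nonzero rows (pivots: i,ρ,ΔT,m)
Pivot set = {i,ρ,ΔT,m}, free = {ℓ}
RREF:
  r0: [   1    0    0    0    0]
  r1: [   0    1    0    0 -1/3]
  r2: [   0    0    1    0    0]
  r3: [   0    0    0    1  1/3]
Fix exponent of ℓ at 1; solve each RREF row for its pivot's exponent:
  r0: exp(i) + (0)·1 = 0 ⇒ exp(i) = 0
  r1: exp(ρ) + (-1/3)·1 = 0 ⇒ exp(ρ) = 1/3
  r2: exp(ΔT) + (0)·1 = 0 ⇒ exp(ΔT) = 0
  r3: exp(m) + (1/3)·1 = 0 ⇒ exp(m) = -1/3
Π_1 = ρ^(1/3) · m^(-1/3) · ℓ

["0", "1/3", "0", "-1/3", "1"]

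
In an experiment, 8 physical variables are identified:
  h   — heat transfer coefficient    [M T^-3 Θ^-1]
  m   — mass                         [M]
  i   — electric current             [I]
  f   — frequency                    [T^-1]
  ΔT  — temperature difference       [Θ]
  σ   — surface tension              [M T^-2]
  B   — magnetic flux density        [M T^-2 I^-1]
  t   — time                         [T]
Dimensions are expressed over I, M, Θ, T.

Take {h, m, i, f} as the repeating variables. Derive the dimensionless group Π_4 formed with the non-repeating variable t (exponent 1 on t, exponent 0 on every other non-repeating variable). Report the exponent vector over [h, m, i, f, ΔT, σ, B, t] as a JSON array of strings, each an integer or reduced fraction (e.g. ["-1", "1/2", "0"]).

Exponent matrix [I,M,Θ,T] × [h,m,i,f,ΔT,σ,B,t]:
  I: [ 0  0  1  0  0  0 -1  0]
  M: [ 1  1  0  0  0  1  1  0]
  Θ: [-1  0  0  0  1  0  0  0]
  T: [-3  0  0 -1  0 -2 -2  1]
Echelon form has 4 nonzero rows (pivots: h,m,i,f)
Repeat: h,m,i,f; free: ΔT,σ,B,t
RREF:
  r0: [   1    0    0    0   -1    0    0    0]
  r1: [   0    1    0    0    1    1    1    0]
  r2: [   0    0    1    0    0    0   -1    0]
  r3: [   0    0    0    1    3    2    2   -1]
Fix exponent of t at 1, ΔT at 0, σ at 0, B at 0; solve each RREF row for its pivot's exponent:
  r0: exp(h) + (0)·1 = 0 ⇒ exp(h) = 0
  r1: exp(m) + (0)·1 = 0 ⇒ exp(m) = 0
  r2: exp(i) + (0)·1 = 0 ⇒ exp(i) = 0
  r3: exp(f) + (-1)·1 = 0 ⇒ exp(f) = 1
Π_4 = f · t

["0", "0", "0", "1", "0", "0", "0", "1"]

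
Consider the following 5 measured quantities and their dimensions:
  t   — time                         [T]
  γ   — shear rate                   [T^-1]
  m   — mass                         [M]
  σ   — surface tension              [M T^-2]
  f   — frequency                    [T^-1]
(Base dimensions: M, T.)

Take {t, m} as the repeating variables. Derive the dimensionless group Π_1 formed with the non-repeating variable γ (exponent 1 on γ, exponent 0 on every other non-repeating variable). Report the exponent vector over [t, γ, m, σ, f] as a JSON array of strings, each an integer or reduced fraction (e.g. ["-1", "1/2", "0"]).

["1", "1", "0", "0", "0"]

Dimensional matrix (M×T by t×γ×m×σ×f):
  M: [ 0  0  1  1  0]
  T: [ 1 -1  0 -2 -1]
Echelon form has 2 nonzero rows (pivots: t,m)
Pivot set = {t,m}, free = {γ,σ,f}
RREF:
  r0: [   1   -1    0   -2   -1]
  r1: [   0    0    1    1    0]
Fix exponent of γ at 1, σ at 0, f at 0; solve each RREF row for its pivot's exponent:
  r0: exp(t) + (-1)·1 = 0 ⇒ exp(t) = 1
  r1: exp(m) + (0)·1 = 0 ⇒ exp(m) = 0
Π_1 = t · γ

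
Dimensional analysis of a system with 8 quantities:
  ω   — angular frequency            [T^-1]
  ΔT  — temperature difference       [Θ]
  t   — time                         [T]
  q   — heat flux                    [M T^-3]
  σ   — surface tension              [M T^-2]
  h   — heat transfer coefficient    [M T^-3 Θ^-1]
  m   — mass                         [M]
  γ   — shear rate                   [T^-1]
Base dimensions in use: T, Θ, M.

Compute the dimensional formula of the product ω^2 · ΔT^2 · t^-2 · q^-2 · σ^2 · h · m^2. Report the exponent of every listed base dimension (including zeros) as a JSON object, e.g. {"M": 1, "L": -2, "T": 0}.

Exponent matrix [T,Θ,M] × [ω,ΔT,t,q,σ,h,m,γ]:
  T: [-1  0  1 -3 -2 -3  0 -1]
  Θ: [ 0  1  0  0  0 -1  0  0]
  M: [ 0  0  0  1  1  1  1  0]
  [T]: (2)·-1+(2)·0+(-2)·1+(-2)·-3+(2)·-2+(1)·-3+(2)·0 = -5
  [Θ]: (2)·0+(2)·1+(-2)·0+(-2)·0+(2)·0+(1)·-1+(2)·0 = 1
  [M]: (2)·0+(2)·0+(-2)·0+(-2)·1+(2)·1+(1)·1+(2)·1 = 3
⇒ T^-5 Θ M^3

{"T": -5, "Θ": 1, "M": 3}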